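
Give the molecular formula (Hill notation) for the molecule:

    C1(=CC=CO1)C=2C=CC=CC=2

Heavy atoms from the SMILES: 10 C, 1 O.
Implicit hydrogens by atom environment:
  8 × C (aromatic): 1 H each → 8
  2 × C (aromatic): no H
  1 × O (aromatic): no H
  Total hydrogens = 8.
Molecular formula: C10H8O

C10H8O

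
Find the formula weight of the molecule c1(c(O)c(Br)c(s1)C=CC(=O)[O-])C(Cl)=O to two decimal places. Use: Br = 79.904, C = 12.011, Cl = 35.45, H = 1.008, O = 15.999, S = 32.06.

310.52

Molecular formula: C8H3BrClO4S-.
M = 1×79.904 + 8×12.011 + 1×35.45 + 3×1.008 + 4×15.999 + 1×32.06 = 310.52 g/mol.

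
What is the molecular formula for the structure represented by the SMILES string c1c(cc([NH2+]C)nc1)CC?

Heavy atoms from the SMILES: 8 C, 2 N.
Implicit hydrogens by atom environment:
  3 × C (aromatic): 1 H each → 3
  2 × C: 3 H each → 6
  2 × C (aromatic): no H
  1 × C: 2 H
  1 × N (charge +1): 2 H
  1 × N (aromatic): no H
  Total hydrogens = 13.
Net charge +1.
Molecular formula: C8H13N2+

C8H13N2+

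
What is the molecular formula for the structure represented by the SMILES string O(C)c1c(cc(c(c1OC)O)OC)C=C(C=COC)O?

Heavy atoms from the SMILES: 14 C, 6 O.
Implicit hydrogens by atom environment:
  5 × C (aromatic): no H
  4 × C: 3 H each → 12
  4 × O: no H
  3 × C: 1 H each → 3
  2 × O: 1 H each → 2
  1 × C (aromatic): 1 H
  1 × C: no H
  Total hydrogens = 18.
Molecular formula: C14H18O6

C14H18O6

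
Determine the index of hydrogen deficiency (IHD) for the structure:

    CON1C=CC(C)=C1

Molecular formula from the SMILES: C6H9NO.
DoU = (2C + 2 + N − H − X)/2 = (2·6 + 2 + 1 − 9 − 0)/2 = 6/2 = 3.
(Structurally: 1 ring(s) + 2 π bond(s) = 3.)

3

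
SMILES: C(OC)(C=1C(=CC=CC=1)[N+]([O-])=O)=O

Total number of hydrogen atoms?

7

Hydrogens are implicit in SMILES; fill each atom to its normal valence:
  4 × C (aromatic): 1 H each → 4
  3 × O: no H
  2 × C (aromatic): no H
  1 × C: 3 H
  1 × C: no H
  1 × N (charge +1): no H
  1 × O (charge -1): no H
  Total hydrogens = 7.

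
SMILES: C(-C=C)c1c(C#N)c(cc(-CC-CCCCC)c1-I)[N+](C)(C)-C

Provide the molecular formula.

Heavy atoms from the SMILES: 20 C, 1 I, 2 N.
Implicit hydrogens by atom environment:
  8 × C: 2 H each → 16
  5 × C (aromatic): no H
  4 × C: 3 H each → 12
  1 × C (aromatic): 1 H
  1 × C: 1 H
  1 × C: no H
  1 × I: no H
  1 × N (charge +1): no H
  1 × N: no H
  Total hydrogens = 30.
Net charge +1.
Molecular formula: C20H30IN2+

C20H30IN2+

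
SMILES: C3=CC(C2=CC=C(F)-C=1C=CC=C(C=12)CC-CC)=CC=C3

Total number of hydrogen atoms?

Hydrogens are implicit in SMILES; fill each atom to its normal valence:
  10 × C (aromatic): 1 H each → 10
  6 × C (aromatic): no H
  3 × C: 2 H each → 6
  1 × C: 3 H
  1 × F: no H
  Total hydrogens = 19.

19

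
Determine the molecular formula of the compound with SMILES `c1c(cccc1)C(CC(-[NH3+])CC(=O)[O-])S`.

Heavy atoms from the SMILES: 11 C, 1 N, 2 O, 1 S.
Implicit hydrogens by atom environment:
  5 × C (aromatic): 1 H each → 5
  2 × C: 2 H each → 4
  2 × C: 1 H each → 2
  1 × C: no H
  1 × C (aromatic): no H
  1 × N (charge +1): 3 H
  1 × O: no H
  1 × O (charge -1): no H
  1 × S: 1 H
  Total hydrogens = 15.
Molecular formula: C11H15NO2S

C11H15NO2S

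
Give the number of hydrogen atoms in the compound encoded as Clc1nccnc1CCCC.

11

Hydrogens are implicit in SMILES; fill each atom to its normal valence:
  3 × C: 2 H each → 6
  2 × C (aromatic): 1 H each → 2
  2 × C (aromatic): no H
  2 × N (aromatic): no H
  1 × C: 3 H
  1 × Cl: no H
  Total hydrogens = 11.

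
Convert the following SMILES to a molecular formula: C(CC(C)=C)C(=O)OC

C7H12O2

Heavy atoms from the SMILES: 7 C, 2 O.
Implicit hydrogens by atom environment:
  3 × C: 2 H each → 6
  2 × C: 3 H each → 6
  2 × C: no H
  2 × O: no H
  Total hydrogens = 12.
Molecular formula: C7H12O2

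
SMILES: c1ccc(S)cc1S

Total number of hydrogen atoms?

Hydrogens are implicit in SMILES; fill each atom to its normal valence:
  4 × C (aromatic): 1 H each → 4
  2 × C (aromatic): no H
  2 × S: 1 H each → 2
  Total hydrogens = 6.

6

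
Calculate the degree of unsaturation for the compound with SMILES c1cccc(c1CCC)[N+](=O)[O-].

5

Molecular formula from the SMILES: C9H11NO2.
DoU = (2C + 2 + N − H − X)/2 = (2·9 + 2 + 1 − 11 − 0)/2 = 10/2 = 5.
(Structurally: 1 ring(s) + 4 π bond(s) = 5.)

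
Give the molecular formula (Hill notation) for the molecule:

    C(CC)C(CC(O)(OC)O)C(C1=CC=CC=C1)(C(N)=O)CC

Heavy atoms from the SMILES: 17 C, 1 N, 4 O.
Implicit hydrogens by atom environment:
  5 × C (aromatic): 1 H each → 5
  4 × C: 2 H each → 8
  3 × C: 3 H each → 9
  3 × C: no H
  2 × O: 1 H each → 2
  2 × O: no H
  1 × C: 1 H
  1 × C (aromatic): no H
  1 × N: 2 H
  Total hydrogens = 27.
Molecular formula: C17H27NO4

C17H27NO4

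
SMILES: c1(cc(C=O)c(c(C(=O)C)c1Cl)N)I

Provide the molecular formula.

Heavy atoms from the SMILES: 9 C, 1 Cl, 1 I, 1 N, 2 O.
Implicit hydrogens by atom environment:
  5 × C (aromatic): no H
  2 × O: no H
  1 × C: 3 H
  1 × C (aromatic): 1 H
  1 × C: 1 H
  1 × C: no H
  1 × Cl: no H
  1 × I: no H
  1 × N: 2 H
  Total hydrogens = 7.
Molecular formula: C9H7ClINO2

C9H7ClINO2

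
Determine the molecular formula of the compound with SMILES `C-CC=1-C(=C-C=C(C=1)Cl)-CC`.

C10H13Cl

Heavy atoms from the SMILES: 10 C, 1 Cl.
Implicit hydrogens by atom environment:
  3 × C (aromatic): 1 H each → 3
  3 × C (aromatic): no H
  2 × C: 3 H each → 6
  2 × C: 2 H each → 4
  1 × Cl: no H
  Total hydrogens = 13.
Molecular formula: C10H13Cl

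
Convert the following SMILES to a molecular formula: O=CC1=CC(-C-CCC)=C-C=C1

C11H14O

Heavy atoms from the SMILES: 11 C, 1 O.
Implicit hydrogens by atom environment:
  4 × C (aromatic): 1 H each → 4
  3 × C: 2 H each → 6
  2 × C (aromatic): no H
  1 × C: 3 H
  1 × C: 1 H
  1 × O: no H
  Total hydrogens = 14.
Molecular formula: C11H14O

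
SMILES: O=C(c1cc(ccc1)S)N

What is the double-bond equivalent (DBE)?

Molecular formula from the SMILES: C7H7NOS.
DoU = (2C + 2 + N − H − X)/2 = (2·7 + 2 + 1 − 7 − 0)/2 = 10/2 = 5.
(Structurally: 1 ring(s) + 4 π bond(s) = 5.)

5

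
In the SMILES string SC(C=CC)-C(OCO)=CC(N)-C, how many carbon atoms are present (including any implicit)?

9

The symbol for carbon appears 9 times in the SMILES.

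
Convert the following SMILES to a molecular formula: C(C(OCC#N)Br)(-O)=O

C4H4BrNO3

Heavy atoms from the SMILES: 1 Br, 4 C, 1 N, 3 O.
Implicit hydrogens by atom environment:
  2 × C: no H
  2 × O: no H
  1 × Br: no H
  1 × C: 2 H
  1 × C: 1 H
  1 × N: no H
  1 × O: 1 H
  Total hydrogens = 4.
Molecular formula: C4H4BrNO3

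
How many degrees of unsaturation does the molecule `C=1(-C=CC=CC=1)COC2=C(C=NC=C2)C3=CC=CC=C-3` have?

12

Molecular formula from the SMILES: C18H15NO.
DoU = (2C + 2 + N − H − X)/2 = (2·18 + 2 + 1 − 15 − 0)/2 = 24/2 = 12.
(Structurally: 3 ring(s) + 9 π bond(s) = 12.)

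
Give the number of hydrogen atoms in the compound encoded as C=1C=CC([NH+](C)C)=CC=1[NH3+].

Hydrogens are implicit in SMILES; fill each atom to its normal valence:
  4 × C (aromatic): 1 H each → 4
  2 × C: 3 H each → 6
  2 × C (aromatic): no H
  1 × N (charge +1): 3 H
  1 × N (charge +1): 1 H
  Total hydrogens = 14.

14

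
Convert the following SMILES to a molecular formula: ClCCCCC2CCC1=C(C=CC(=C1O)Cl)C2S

C14H18Cl2OS

Heavy atoms from the SMILES: 14 C, 2 Cl, 1 O, 1 S.
Implicit hydrogens by atom environment:
  6 × C: 2 H each → 12
  4 × C (aromatic): no H
  2 × C (aromatic): 1 H each → 2
  2 × C: 1 H each → 2
  2 × Cl: no H
  1 × O: 1 H
  1 × S: 1 H
  Total hydrogens = 18.
Molecular formula: C14H18Cl2OS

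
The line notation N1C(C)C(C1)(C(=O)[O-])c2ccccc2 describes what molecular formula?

Heavy atoms from the SMILES: 11 C, 1 N, 2 O.
Implicit hydrogens by atom environment:
  5 × C (aromatic): 1 H each → 5
  2 × C: no H
  1 × C: 3 H
  1 × C: 2 H
  1 × C: 1 H
  1 × C (aromatic): no H
  1 × N: 1 H
  1 × O: no H
  1 × O (charge -1): no H
  Total hydrogens = 12.
Net charge -1.
Molecular formula: C11H12NO2-

C11H12NO2-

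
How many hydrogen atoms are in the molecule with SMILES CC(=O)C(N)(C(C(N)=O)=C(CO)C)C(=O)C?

Hydrogens are implicit in SMILES; fill each atom to its normal valence:
  6 × C: no H
  3 × C: 3 H each → 9
  3 × O: no H
  2 × N: 2 H each → 4
  1 × C: 2 H
  1 × O: 1 H
  Total hydrogens = 16.

16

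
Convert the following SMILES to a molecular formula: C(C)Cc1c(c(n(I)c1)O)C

C8H12INO

Heavy atoms from the SMILES: 8 C, 1 I, 1 N, 1 O.
Implicit hydrogens by atom environment:
  3 × C (aromatic): no H
  2 × C: 3 H each → 6
  2 × C: 2 H each → 4
  1 × C (aromatic): 1 H
  1 × I: no H
  1 × N (aromatic): no H
  1 × O: 1 H
  Total hydrogens = 12.
Molecular formula: C8H12INO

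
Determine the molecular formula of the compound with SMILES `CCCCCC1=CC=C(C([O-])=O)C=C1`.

C12H15O2-

Heavy atoms from the SMILES: 12 C, 2 O.
Implicit hydrogens by atom environment:
  4 × C: 2 H each → 8
  4 × C (aromatic): 1 H each → 4
  2 × C (aromatic): no H
  1 × C: 3 H
  1 × C: no H
  1 × O: no H
  1 × O (charge -1): no H
  Total hydrogens = 15.
Net charge -1.
Molecular formula: C12H15O2-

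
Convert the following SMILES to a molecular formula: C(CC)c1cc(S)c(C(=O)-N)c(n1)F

Heavy atoms from the SMILES: 9 C, 1 F, 2 N, 1 O, 1 S.
Implicit hydrogens by atom environment:
  4 × C (aromatic): no H
  2 × C: 2 H each → 4
  1 × C: 3 H
  1 × C (aromatic): 1 H
  1 × C: no H
  1 × F: no H
  1 × N: 2 H
  1 × N (aromatic): no H
  1 × O: no H
  1 × S: 1 H
  Total hydrogens = 11.
Molecular formula: C9H11FN2OS

C9H11FN2OS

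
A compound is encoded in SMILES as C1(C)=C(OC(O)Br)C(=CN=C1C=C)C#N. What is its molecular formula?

Heavy atoms from the SMILES: 1 Br, 10 C, 2 N, 2 O.
Implicit hydrogens by atom environment:
  4 × C (aromatic): no H
  2 × C: 1 H each → 2
  1 × Br: no H
  1 × C: 3 H
  1 × C: 2 H
  1 × C (aromatic): 1 H
  1 × C: no H
  1 × N (aromatic): no H
  1 × N: no H
  1 × O: 1 H
  1 × O: no H
  Total hydrogens = 9.
Molecular formula: C10H9BrN2O2

C10H9BrN2O2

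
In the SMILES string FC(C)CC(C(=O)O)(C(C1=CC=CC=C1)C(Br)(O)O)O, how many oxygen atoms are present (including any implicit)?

5

The symbol for oxygen appears 5 times in the SMILES.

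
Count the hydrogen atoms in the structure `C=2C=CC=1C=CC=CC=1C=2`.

8

Hydrogens are implicit in SMILES; fill each atom to its normal valence:
  8 × C (aromatic): 1 H each → 8
  2 × C (aromatic): no H
  Total hydrogens = 8.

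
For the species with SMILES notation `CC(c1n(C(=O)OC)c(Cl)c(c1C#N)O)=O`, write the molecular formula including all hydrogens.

C9H7ClN2O4

Heavy atoms from the SMILES: 9 C, 1 Cl, 2 N, 4 O.
Implicit hydrogens by atom environment:
  4 × C (aromatic): no H
  3 × C: no H
  3 × O: no H
  2 × C: 3 H each → 6
  1 × Cl: no H
  1 × N (aromatic): no H
  1 × N: no H
  1 × O: 1 H
  Total hydrogens = 7.
Molecular formula: C9H7ClN2O4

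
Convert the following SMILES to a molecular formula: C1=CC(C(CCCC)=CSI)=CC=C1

C12H15IS

Heavy atoms from the SMILES: 12 C, 1 I, 1 S.
Implicit hydrogens by atom environment:
  5 × C (aromatic): 1 H each → 5
  3 × C: 2 H each → 6
  1 × C: 3 H
  1 × C: 1 H
  1 × C: no H
  1 × C (aromatic): no H
  1 × I: no H
  1 × S: no H
  Total hydrogens = 15.
Molecular formula: C12H15IS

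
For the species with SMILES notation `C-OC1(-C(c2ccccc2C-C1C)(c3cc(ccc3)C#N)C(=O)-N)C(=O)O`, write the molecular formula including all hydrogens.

Heavy atoms from the SMILES: 21 C, 2 N, 4 O.
Implicit hydrogens by atom environment:
  8 × C (aromatic): 1 H each → 8
  5 × C: no H
  4 × C (aromatic): no H
  3 × O: no H
  2 × C: 3 H each → 6
  1 × C: 2 H
  1 × C: 1 H
  1 × N: 2 H
  1 × N: no H
  1 × O: 1 H
  Total hydrogens = 20.
Molecular formula: C21H20N2O4

C21H20N2O4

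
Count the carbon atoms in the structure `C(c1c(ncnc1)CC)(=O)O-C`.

The symbol for carbon appears 8 times in the SMILES. Lowercase c denotes aromatic carbon and counts toward C.

8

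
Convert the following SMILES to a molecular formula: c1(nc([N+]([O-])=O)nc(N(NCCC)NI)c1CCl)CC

Heavy atoms from the SMILES: 10 C, 1 Cl, 1 I, 6 N, 2 O.
Implicit hydrogens by atom environment:
  4 × C: 2 H each → 8
  4 × C (aromatic): no H
  2 × C: 3 H each → 6
  2 × N: 1 H each → 2
  2 × N (aromatic): no H
  1 × Cl: no H
  1 × I: no H
  1 × N: no H
  1 × N (charge +1): no H
  1 × O: no H
  1 × O (charge -1): no H
  Total hydrogens = 16.
Molecular formula: C10H16ClIN6O2

C10H16ClIN6O2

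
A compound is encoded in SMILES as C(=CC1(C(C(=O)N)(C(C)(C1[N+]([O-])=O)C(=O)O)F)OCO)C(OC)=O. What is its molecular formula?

Heavy atoms from the SMILES: 12 C, 1 F, 2 N, 9 O.
Implicit hydrogens by atom environment:
  6 × C: no H
  6 × O: no H
  3 × C: 1 H each → 3
  2 × C: 3 H each → 6
  2 × O: 1 H each → 2
  1 × C: 2 H
  1 × F: no H
  1 × N: 2 H
  1 × N (charge +1): no H
  1 × O (charge -1): no H
  Total hydrogens = 15.
Molecular formula: C12H15FN2O9

C12H15FN2O9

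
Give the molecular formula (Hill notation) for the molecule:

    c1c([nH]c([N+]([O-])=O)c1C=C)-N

C6H7N3O2

Heavy atoms from the SMILES: 6 C, 3 N, 2 O.
Implicit hydrogens by atom environment:
  3 × C (aromatic): no H
  1 × C: 2 H
  1 × C (aromatic): 1 H
  1 × C: 1 H
  1 × N: 2 H
  1 × N (aromatic): 1 H
  1 × N (charge +1): no H
  1 × O: no H
  1 × O (charge -1): no H
  Total hydrogens = 7.
Molecular formula: C6H7N3O2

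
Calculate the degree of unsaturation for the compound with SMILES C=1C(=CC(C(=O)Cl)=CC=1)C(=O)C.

Molecular formula from the SMILES: C9H7ClO2.
DoU = (2C + 2 + N − H − X)/2 = (2·9 + 2 + 0 − 7 − 1)/2 = 12/2 = 6.
(Structurally: 1 ring(s) + 5 π bond(s) = 6.)

6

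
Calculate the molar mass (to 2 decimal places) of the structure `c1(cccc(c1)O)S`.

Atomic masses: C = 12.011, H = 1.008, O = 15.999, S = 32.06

Molecular formula: C6H6OS.
M = 6×12.011 + 6×1.008 + 1×15.999 + 1×32.06 = 126.17 g/mol.

126.17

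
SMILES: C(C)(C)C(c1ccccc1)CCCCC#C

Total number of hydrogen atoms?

Hydrogens are implicit in SMILES; fill each atom to its normal valence:
  5 × C (aromatic): 1 H each → 5
  4 × C: 2 H each → 8
  3 × C: 1 H each → 3
  2 × C: 3 H each → 6
  1 × C (aromatic): no H
  1 × C: no H
  Total hydrogens = 22.

22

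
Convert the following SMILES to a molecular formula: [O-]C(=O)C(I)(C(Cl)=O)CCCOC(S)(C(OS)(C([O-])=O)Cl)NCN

[C10H13Cl2IN2O7S2]2-

Heavy atoms from the SMILES: 10 C, 2 Cl, 1 I, 2 N, 7 O, 2 S.
Implicit hydrogens by atom environment:
  6 × C: no H
  5 × O: no H
  4 × C: 2 H each → 8
  2 × Cl: no H
  2 × O (charge -1): no H
  2 × S: 1 H each → 2
  1 × I: no H
  1 × N: 2 H
  1 × N: 1 H
  Total hydrogens = 13.
Net charge -2.
Molecular formula: [C10H13Cl2IN2O7S2]2-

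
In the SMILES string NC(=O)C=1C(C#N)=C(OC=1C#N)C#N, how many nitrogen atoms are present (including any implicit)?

4

The symbol for nitrogen appears 4 times in the SMILES.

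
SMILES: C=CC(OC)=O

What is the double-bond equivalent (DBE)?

2

Molecular formula from the SMILES: C4H6O2.
DoU = (2C + 2 + N − H − X)/2 = (2·4 + 2 + 0 − 6 − 0)/2 = 4/2 = 2.
(Structurally: 0 ring(s) + 2 π bond(s) = 2.)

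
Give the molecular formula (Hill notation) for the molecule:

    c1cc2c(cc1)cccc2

Heavy atoms from the SMILES: 10 C.
Implicit hydrogens by atom environment:
  8 × C (aromatic): 1 H each → 8
  2 × C (aromatic): no H
  Total hydrogens = 8.
Molecular formula: C10H8

C10H8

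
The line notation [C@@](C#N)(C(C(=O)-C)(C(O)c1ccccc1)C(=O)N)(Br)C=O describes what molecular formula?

Heavy atoms from the SMILES: 1 Br, 14 C, 2 N, 4 O.
Implicit hydrogens by atom environment:
  5 × C (aromatic): 1 H each → 5
  5 × C: no H
  3 × O: no H
  2 × C: 1 H each → 2
  1 × Br: no H
  1 × C: 3 H
  1 × C (aromatic): no H
  1 × N: 2 H
  1 × N: no H
  1 × O: 1 H
  Total hydrogens = 13.
Molecular formula: C14H13BrN2O4

C14H13BrN2O4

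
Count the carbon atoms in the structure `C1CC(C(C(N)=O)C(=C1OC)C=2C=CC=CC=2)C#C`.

16

The symbol for carbon appears 16 times in the SMILES.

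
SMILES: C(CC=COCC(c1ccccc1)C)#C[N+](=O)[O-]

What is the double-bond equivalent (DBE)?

Molecular formula from the SMILES: C14H15NO3.
DoU = (2C + 2 + N − H − X)/2 = (2·14 + 2 + 1 − 15 − 0)/2 = 16/2 = 8.
(Structurally: 1 ring(s) + 7 π bond(s) = 8.)

8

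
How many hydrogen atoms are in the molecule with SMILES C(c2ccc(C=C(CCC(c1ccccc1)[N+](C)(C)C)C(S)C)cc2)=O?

Hydrogens are implicit in SMILES; fill each atom to its normal valence:
  9 × C (aromatic): 1 H each → 9
  4 × C: 3 H each → 12
  4 × C: 1 H each → 4
  3 × C (aromatic): no H
  2 × C: 2 H each → 4
  1 × C: no H
  1 × N (charge +1): no H
  1 × O: no H
  1 × S: 1 H
  Total hydrogens = 30.

30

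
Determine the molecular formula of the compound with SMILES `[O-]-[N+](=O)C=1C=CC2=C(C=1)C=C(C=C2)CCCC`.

Heavy atoms from the SMILES: 14 C, 1 N, 2 O.
Implicit hydrogens by atom environment:
  6 × C (aromatic): 1 H each → 6
  4 × C (aromatic): no H
  3 × C: 2 H each → 6
  1 × C: 3 H
  1 × N (charge +1): no H
  1 × O: no H
  1 × O (charge -1): no H
  Total hydrogens = 15.
Molecular formula: C14H15NO2

C14H15NO2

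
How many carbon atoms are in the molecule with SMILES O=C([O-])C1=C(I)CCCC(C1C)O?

9

The symbol for carbon appears 9 times in the SMILES.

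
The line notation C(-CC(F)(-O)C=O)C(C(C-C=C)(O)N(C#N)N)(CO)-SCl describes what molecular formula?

C11H17ClFN3O4S

Heavy atoms from the SMILES: 11 C, 1 Cl, 1 F, 3 N, 4 O, 1 S.
Implicit hydrogens by atom environment:
  5 × C: 2 H each → 10
  4 × C: no H
  3 × O: 1 H each → 3
  2 × C: 1 H each → 2
  2 × N: no H
  1 × Cl: no H
  1 × F: no H
  1 × N: 2 H
  1 × O: no H
  1 × S: no H
  Total hydrogens = 17.
Molecular formula: C11H17ClFN3O4S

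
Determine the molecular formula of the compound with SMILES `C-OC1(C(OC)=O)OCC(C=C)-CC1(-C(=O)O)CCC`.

Heavy atoms from the SMILES: 14 C, 6 O.
Implicit hydrogens by atom environment:
  5 × C: 2 H each → 10
  5 × O: no H
  4 × C: no H
  3 × C: 3 H each → 9
  2 × C: 1 H each → 2
  1 × O: 1 H
  Total hydrogens = 22.
Molecular formula: C14H22O6

C14H22O6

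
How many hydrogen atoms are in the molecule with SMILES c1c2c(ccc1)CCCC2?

12

Hydrogens are implicit in SMILES; fill each atom to its normal valence:
  4 × C: 2 H each → 8
  4 × C (aromatic): 1 H each → 4
  2 × C (aromatic): no H
  Total hydrogens = 12.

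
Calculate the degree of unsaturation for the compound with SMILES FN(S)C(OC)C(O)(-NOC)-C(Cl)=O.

1

Molecular formula from the SMILES: C5H10ClFN2O4S.
DoU = (2C + 2 + N − H − X)/2 = (2·5 + 2 + 2 − 10 − 2)/2 = 2/2 = 1.
(Structurally: 0 ring(s) + 1 π bond(s) = 1.)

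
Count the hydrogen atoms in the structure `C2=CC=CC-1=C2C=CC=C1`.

Hydrogens are implicit in SMILES; fill each atom to its normal valence:
  8 × C (aromatic): 1 H each → 8
  2 × C (aromatic): no H
  Total hydrogens = 8.

8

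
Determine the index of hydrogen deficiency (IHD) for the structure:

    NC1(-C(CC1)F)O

1

Molecular formula from the SMILES: C4H8FNO.
DoU = (2C + 2 + N − H − X)/2 = (2·4 + 2 + 1 − 8 − 1)/2 = 2/2 = 1.
(Structurally: 1 ring(s) + 0 π bond(s) = 1.)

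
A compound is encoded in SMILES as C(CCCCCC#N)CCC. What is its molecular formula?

Heavy atoms from the SMILES: 10 C, 1 N.
Implicit hydrogens by atom environment:
  8 × C: 2 H each → 16
  1 × C: 3 H
  1 × C: no H
  1 × N: no H
  Total hydrogens = 19.
Molecular formula: C10H19N

C10H19N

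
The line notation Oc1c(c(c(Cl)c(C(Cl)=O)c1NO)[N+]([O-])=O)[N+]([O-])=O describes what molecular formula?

C7H3Cl2N3O7

Heavy atoms from the SMILES: 7 C, 2 Cl, 3 N, 7 O.
Implicit hydrogens by atom environment:
  6 × C (aromatic): no H
  3 × O: no H
  2 × Cl: no H
  2 × N (charge +1): no H
  2 × O: 1 H each → 2
  2 × O (charge -1): no H
  1 × C: no H
  1 × N: 1 H
  Total hydrogens = 3.
Molecular formula: C7H3Cl2N3O7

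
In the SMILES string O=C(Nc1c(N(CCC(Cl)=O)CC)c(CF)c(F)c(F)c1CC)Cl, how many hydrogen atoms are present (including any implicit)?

17

Hydrogens are implicit in SMILES; fill each atom to its normal valence:
  6 × C (aromatic): no H
  5 × C: 2 H each → 10
  3 × F: no H
  2 × C: 3 H each → 6
  2 × C: no H
  2 × Cl: no H
  2 × O: no H
  1 × N: 1 H
  1 × N: no H
  Total hydrogens = 17.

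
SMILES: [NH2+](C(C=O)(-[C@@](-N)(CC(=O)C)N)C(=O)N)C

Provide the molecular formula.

Heavy atoms from the SMILES: 8 C, 4 N, 3 O.
Implicit hydrogens by atom environment:
  4 × C: no H
  3 × N: 2 H each → 6
  3 × O: no H
  2 × C: 3 H each → 6
  1 × C: 2 H
  1 × C: 1 H
  1 × N (charge +1): 2 H
  Total hydrogens = 17.
Net charge +1.
Molecular formula: C8H17N4O3+

C8H17N4O3+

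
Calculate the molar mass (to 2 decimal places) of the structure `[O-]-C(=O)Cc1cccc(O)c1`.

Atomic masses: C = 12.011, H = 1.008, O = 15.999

Molecular formula: C8H7O3-.
M = 8×12.011 + 7×1.008 + 3×15.999 = 151.14 g/mol.

151.14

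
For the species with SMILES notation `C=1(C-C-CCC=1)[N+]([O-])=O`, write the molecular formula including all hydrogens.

C6H9NO2

Heavy atoms from the SMILES: 6 C, 1 N, 2 O.
Implicit hydrogens by atom environment:
  4 × C: 2 H each → 8
  1 × C: 1 H
  1 × C: no H
  1 × N (charge +1): no H
  1 × O: no H
  1 × O (charge -1): no H
  Total hydrogens = 9.
Molecular formula: C6H9NO2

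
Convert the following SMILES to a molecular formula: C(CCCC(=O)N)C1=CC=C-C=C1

Heavy atoms from the SMILES: 11 C, 1 N, 1 O.
Implicit hydrogens by atom environment:
  5 × C (aromatic): 1 H each → 5
  4 × C: 2 H each → 8
  1 × C (aromatic): no H
  1 × C: no H
  1 × N: 2 H
  1 × O: no H
  Total hydrogens = 15.
Molecular formula: C11H15NO

C11H15NO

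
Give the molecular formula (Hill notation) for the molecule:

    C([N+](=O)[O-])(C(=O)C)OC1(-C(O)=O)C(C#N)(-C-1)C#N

Heavy atoms from the SMILES: 9 C, 3 N, 6 O.
Implicit hydrogens by atom environment:
  6 × C: no H
  4 × O: no H
  2 × N: no H
  1 × C: 3 H
  1 × C: 2 H
  1 × C: 1 H
  1 × N (charge +1): no H
  1 × O: 1 H
  1 × O (charge -1): no H
  Total hydrogens = 7.
Molecular formula: C9H7N3O6

C9H7N3O6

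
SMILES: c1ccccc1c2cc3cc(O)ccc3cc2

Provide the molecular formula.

C16H12O

Heavy atoms from the SMILES: 16 C, 1 O.
Implicit hydrogens by atom environment:
  11 × C (aromatic): 1 H each → 11
  5 × C (aromatic): no H
  1 × O: 1 H
  Total hydrogens = 12.
Molecular formula: C16H12O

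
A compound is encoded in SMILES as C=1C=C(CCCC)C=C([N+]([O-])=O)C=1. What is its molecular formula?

C10H13NO2

Heavy atoms from the SMILES: 10 C, 1 N, 2 O.
Implicit hydrogens by atom environment:
  4 × C (aromatic): 1 H each → 4
  3 × C: 2 H each → 6
  2 × C (aromatic): no H
  1 × C: 3 H
  1 × N (charge +1): no H
  1 × O: no H
  1 × O (charge -1): no H
  Total hydrogens = 13.
Molecular formula: C10H13NO2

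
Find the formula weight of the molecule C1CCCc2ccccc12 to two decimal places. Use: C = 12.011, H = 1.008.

132.21

Molecular formula: C10H12.
M = 10×12.011 + 12×1.008 = 132.21 g/mol.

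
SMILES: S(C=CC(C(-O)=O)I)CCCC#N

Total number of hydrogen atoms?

10

Hydrogens are implicit in SMILES; fill each atom to its normal valence:
  3 × C: 2 H each → 6
  3 × C: 1 H each → 3
  2 × C: no H
  1 × I: no H
  1 × N: no H
  1 × O: 1 H
  1 × O: no H
  1 × S: no H
  Total hydrogens = 10.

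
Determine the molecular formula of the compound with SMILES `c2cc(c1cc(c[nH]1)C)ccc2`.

C11H11N

Heavy atoms from the SMILES: 11 C, 1 N.
Implicit hydrogens by atom environment:
  7 × C (aromatic): 1 H each → 7
  3 × C (aromatic): no H
  1 × C: 3 H
  1 × N (aromatic): 1 H
  Total hydrogens = 11.
Molecular formula: C11H11N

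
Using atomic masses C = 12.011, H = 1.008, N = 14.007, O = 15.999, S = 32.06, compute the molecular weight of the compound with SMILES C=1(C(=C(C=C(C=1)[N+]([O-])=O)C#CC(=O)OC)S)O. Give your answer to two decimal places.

Molecular formula: C10H7NO5S.
M = 10×12.011 + 7×1.008 + 1×14.007 + 5×15.999 + 1×32.06 = 253.23 g/mol.

253.23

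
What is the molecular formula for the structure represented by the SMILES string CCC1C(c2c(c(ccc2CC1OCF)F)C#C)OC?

Heavy atoms from the SMILES: 16 C, 2 F, 2 O.
Implicit hydrogens by atom environment:
  4 × C: 1 H each → 4
  4 × C (aromatic): no H
  3 × C: 2 H each → 6
  2 × C: 3 H each → 6
  2 × C (aromatic): 1 H each → 2
  2 × F: no H
  2 × O: no H
  1 × C: no H
  Total hydrogens = 18.
Molecular formula: C16H18F2O2

C16H18F2O2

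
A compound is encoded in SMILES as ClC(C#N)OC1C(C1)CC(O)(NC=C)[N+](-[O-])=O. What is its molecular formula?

C9H12ClN3O4

Heavy atoms from the SMILES: 9 C, 1 Cl, 3 N, 4 O.
Implicit hydrogens by atom environment:
  4 × C: 1 H each → 4
  3 × C: 2 H each → 6
  2 × C: no H
  2 × O: no H
  1 × Cl: no H
  1 × N: 1 H
  1 × N: no H
  1 × N (charge +1): no H
  1 × O: 1 H
  1 × O (charge -1): no H
  Total hydrogens = 12.
Molecular formula: C9H12ClN3O4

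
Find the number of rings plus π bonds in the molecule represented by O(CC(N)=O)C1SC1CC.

2

Molecular formula from the SMILES: C6H11NO2S.
DoU = (2C + 2 + N − H − X)/2 = (2·6 + 2 + 1 − 11 − 0)/2 = 4/2 = 2.
(Structurally: 1 ring(s) + 1 π bond(s) = 2.)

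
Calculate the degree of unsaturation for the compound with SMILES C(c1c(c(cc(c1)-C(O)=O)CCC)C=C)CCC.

6

Molecular formula from the SMILES: C16H22O2.
DoU = (2C + 2 + N − H − X)/2 = (2·16 + 2 + 0 − 22 − 0)/2 = 12/2 = 6.
(Structurally: 1 ring(s) + 5 π bond(s) = 6.)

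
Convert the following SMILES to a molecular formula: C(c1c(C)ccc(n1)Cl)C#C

C9H8ClN

Heavy atoms from the SMILES: 9 C, 1 Cl, 1 N.
Implicit hydrogens by atom environment:
  3 × C (aromatic): no H
  2 × C (aromatic): 1 H each → 2
  1 × C: 3 H
  1 × C: 2 H
  1 × C: 1 H
  1 × C: no H
  1 × Cl: no H
  1 × N (aromatic): no H
  Total hydrogens = 8.
Molecular formula: C9H8ClN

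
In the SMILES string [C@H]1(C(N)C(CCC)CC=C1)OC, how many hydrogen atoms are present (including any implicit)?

19

Hydrogens are implicit in SMILES; fill each atom to its normal valence:
  5 × C: 1 H each → 5
  3 × C: 2 H each → 6
  2 × C: 3 H each → 6
  1 × N: 2 H
  1 × O: no H
  Total hydrogens = 19.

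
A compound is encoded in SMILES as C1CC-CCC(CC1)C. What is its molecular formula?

C9H18

Heavy atoms from the SMILES: 9 C.
Implicit hydrogens by atom environment:
  7 × C: 2 H each → 14
  1 × C: 3 H
  1 × C: 1 H
  Total hydrogens = 18.
Molecular formula: C9H18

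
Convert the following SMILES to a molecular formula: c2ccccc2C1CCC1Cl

C10H11Cl

Heavy atoms from the SMILES: 10 C, 1 Cl.
Implicit hydrogens by atom environment:
  5 × C (aromatic): 1 H each → 5
  2 × C: 2 H each → 4
  2 × C: 1 H each → 2
  1 × C (aromatic): no H
  1 × Cl: no H
  Total hydrogens = 11.
Molecular formula: C10H11Cl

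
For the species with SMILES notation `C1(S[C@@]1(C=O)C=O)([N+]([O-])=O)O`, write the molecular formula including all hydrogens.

C4H3NO5S

Heavy atoms from the SMILES: 4 C, 1 N, 5 O, 1 S.
Implicit hydrogens by atom environment:
  3 × O: no H
  2 × C: 1 H each → 2
  2 × C: no H
  1 × N (charge +1): no H
  1 × O: 1 H
  1 × O (charge -1): no H
  1 × S: no H
  Total hydrogens = 3.
Molecular formula: C4H3NO5S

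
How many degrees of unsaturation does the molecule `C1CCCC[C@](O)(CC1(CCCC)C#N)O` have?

3

Molecular formula from the SMILES: C13H23NO2.
DoU = (2C + 2 + N − H − X)/2 = (2·13 + 2 + 1 − 23 − 0)/2 = 6/2 = 3.
(Structurally: 1 ring(s) + 2 π bond(s) = 3.)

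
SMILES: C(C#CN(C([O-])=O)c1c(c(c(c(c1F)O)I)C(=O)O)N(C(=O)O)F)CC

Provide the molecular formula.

Heavy atoms from the SMILES: 14 C, 2 F, 1 I, 2 N, 7 O.
Implicit hydrogens by atom environment:
  6 × C (aromatic): no H
  5 × C: no H
  3 × O: 1 H each → 3
  3 × O: no H
  2 × C: 2 H each → 4
  2 × F: no H
  2 × N: no H
  1 × C: 3 H
  1 × I: no H
  1 × O (charge -1): no H
  Total hydrogens = 10.
Net charge -1.
Molecular formula: C14H10F2IN2O7-

C14H10F2IN2O7-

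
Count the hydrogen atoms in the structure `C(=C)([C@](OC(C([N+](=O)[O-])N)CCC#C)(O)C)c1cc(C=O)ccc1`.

20

Hydrogens are implicit in SMILES; fill each atom to its normal valence:
  4 × C: 1 H each → 4
  4 × C (aromatic): 1 H each → 4
  3 × C: 2 H each → 6
  3 × C: no H
  3 × O: no H
  2 × C (aromatic): no H
  1 × C: 3 H
  1 × N: 2 H
  1 × N (charge +1): no H
  1 × O: 1 H
  1 × O (charge -1): no H
  Total hydrogens = 20.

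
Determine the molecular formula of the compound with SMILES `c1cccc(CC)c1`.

C8H10

Heavy atoms from the SMILES: 8 C.
Implicit hydrogens by atom environment:
  5 × C (aromatic): 1 H each → 5
  1 × C: 3 H
  1 × C: 2 H
  1 × C (aromatic): no H
  Total hydrogens = 10.
Molecular formula: C8H10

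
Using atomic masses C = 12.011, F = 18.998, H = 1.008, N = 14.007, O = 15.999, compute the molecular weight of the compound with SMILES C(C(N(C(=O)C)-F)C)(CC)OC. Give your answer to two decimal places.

Molecular formula: C8H16FNO2.
M = 8×12.011 + 1×18.998 + 16×1.008 + 1×14.007 + 2×15.999 = 177.22 g/mol.

177.22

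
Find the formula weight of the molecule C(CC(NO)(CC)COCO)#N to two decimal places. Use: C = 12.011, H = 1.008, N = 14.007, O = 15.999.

174.20

Molecular formula: C7H14N2O3.
M = 7×12.011 + 14×1.008 + 2×14.007 + 3×15.999 = 174.20 g/mol.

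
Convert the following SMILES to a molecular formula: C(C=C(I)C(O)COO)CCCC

C9H17IO3

Heavy atoms from the SMILES: 9 C, 1 I, 3 O.
Implicit hydrogens by atom environment:
  5 × C: 2 H each → 10
  2 × C: 1 H each → 2
  2 × O: 1 H each → 2
  1 × C: 3 H
  1 × C: no H
  1 × I: no H
  1 × O: no H
  Total hydrogens = 17.
Molecular formula: C9H17IO3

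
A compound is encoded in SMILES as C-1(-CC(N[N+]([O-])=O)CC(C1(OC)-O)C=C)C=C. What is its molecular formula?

C11H18N2O4

Heavy atoms from the SMILES: 11 C, 2 N, 4 O.
Implicit hydrogens by atom environment:
  5 × C: 1 H each → 5
  4 × C: 2 H each → 8
  2 × O: no H
  1 × C: 3 H
  1 × C: no H
  1 × N: 1 H
  1 × N (charge +1): no H
  1 × O: 1 H
  1 × O (charge -1): no H
  Total hydrogens = 18.
Molecular formula: C11H18N2O4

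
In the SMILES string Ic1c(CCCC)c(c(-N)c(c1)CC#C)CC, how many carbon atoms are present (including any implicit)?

15

The symbol for carbon appears 15 times in the SMILES. Lowercase c denotes aromatic carbon and counts toward C.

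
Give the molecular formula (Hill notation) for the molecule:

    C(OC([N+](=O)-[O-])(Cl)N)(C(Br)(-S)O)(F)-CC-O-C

C6H11BrClFN2O5S

Heavy atoms from the SMILES: 1 Br, 6 C, 1 Cl, 1 F, 2 N, 5 O, 1 S.
Implicit hydrogens by atom environment:
  3 × C: no H
  3 × O: no H
  2 × C: 2 H each → 4
  1 × Br: no H
  1 × C: 3 H
  1 × Cl: no H
  1 × F: no H
  1 × N: 2 H
  1 × N (charge +1): no H
  1 × O: 1 H
  1 × O (charge -1): no H
  1 × S: 1 H
  Total hydrogens = 11.
Molecular formula: C6H11BrClFN2O5S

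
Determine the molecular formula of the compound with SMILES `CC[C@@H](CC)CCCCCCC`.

Heavy atoms from the SMILES: 12 C.
Implicit hydrogens by atom environment:
  8 × C: 2 H each → 16
  3 × C: 3 H each → 9
  1 × C: 1 H
  Total hydrogens = 26.
Molecular formula: C12H26

C12H26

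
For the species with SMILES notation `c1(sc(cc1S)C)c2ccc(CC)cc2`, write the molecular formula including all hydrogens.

C13H14S2

Heavy atoms from the SMILES: 13 C, 2 S.
Implicit hydrogens by atom environment:
  5 × C (aromatic): 1 H each → 5
  5 × C (aromatic): no H
  2 × C: 3 H each → 6
  1 × C: 2 H
  1 × S: 1 H
  1 × S (aromatic): no H
  Total hydrogens = 14.
Molecular formula: C13H14S2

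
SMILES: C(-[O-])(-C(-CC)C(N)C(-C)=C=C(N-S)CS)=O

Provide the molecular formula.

Heavy atoms from the SMILES: 10 C, 2 N, 2 O, 2 S.
Implicit hydrogens by atom environment:
  4 × C: no H
  2 × C: 3 H each → 6
  2 × C: 2 H each → 4
  2 × C: 1 H each → 2
  2 × S: 1 H each → 2
  1 × N: 2 H
  1 × N: 1 H
  1 × O: no H
  1 × O (charge -1): no H
  Total hydrogens = 17.
Net charge -1.
Molecular formula: C10H17N2O2S2-

C10H17N2O2S2-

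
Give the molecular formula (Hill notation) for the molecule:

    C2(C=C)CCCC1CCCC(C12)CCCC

Heavy atoms from the SMILES: 16 C.
Implicit hydrogens by atom environment:
  10 × C: 2 H each → 20
  5 × C: 1 H each → 5
  1 × C: 3 H
  Total hydrogens = 28.
Molecular formula: C16H28

C16H28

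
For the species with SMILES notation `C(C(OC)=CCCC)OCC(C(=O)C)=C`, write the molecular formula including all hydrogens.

C12H20O3

Heavy atoms from the SMILES: 12 C, 3 O.
Implicit hydrogens by atom environment:
  5 × C: 2 H each → 10
  3 × C: 3 H each → 9
  3 × C: no H
  3 × O: no H
  1 × C: 1 H
  Total hydrogens = 20.
Molecular formula: C12H20O3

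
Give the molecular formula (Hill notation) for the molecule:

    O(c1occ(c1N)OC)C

Heavy atoms from the SMILES: 6 C, 1 N, 3 O.
Implicit hydrogens by atom environment:
  3 × C (aromatic): no H
  2 × C: 3 H each → 6
  2 × O: no H
  1 × C (aromatic): 1 H
  1 × N: 2 H
  1 × O (aromatic): no H
  Total hydrogens = 9.
Molecular formula: C6H9NO3

C6H9NO3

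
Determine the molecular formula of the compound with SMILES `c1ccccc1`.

C6H6

Heavy atoms from the SMILES: 6 C.
Implicit hydrogens by atom environment:
  6 × C (aromatic): 1 H each → 6
  Total hydrogens = 6.
Molecular formula: C6H6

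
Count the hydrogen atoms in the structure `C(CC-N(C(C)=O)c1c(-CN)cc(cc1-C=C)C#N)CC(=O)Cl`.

Hydrogens are implicit in SMILES; fill each atom to its normal valence:
  6 × C: 2 H each → 12
  4 × C (aromatic): no H
  3 × C: no H
  2 × C (aromatic): 1 H each → 2
  2 × N: no H
  2 × O: no H
  1 × C: 3 H
  1 × C: 1 H
  1 × Cl: no H
  1 × N: 2 H
  Total hydrogens = 20.

20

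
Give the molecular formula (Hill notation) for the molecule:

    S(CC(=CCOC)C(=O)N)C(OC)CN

Heavy atoms from the SMILES: 9 C, 2 N, 3 O, 1 S.
Implicit hydrogens by atom environment:
  3 × C: 2 H each → 6
  3 × O: no H
  2 × C: 3 H each → 6
  2 × C: 1 H each → 2
  2 × C: no H
  2 × N: 2 H each → 4
  1 × S: no H
  Total hydrogens = 18.
Molecular formula: C9H18N2O3S

C9H18N2O3S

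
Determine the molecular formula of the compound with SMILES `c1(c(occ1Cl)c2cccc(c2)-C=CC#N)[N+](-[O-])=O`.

Heavy atoms from the SMILES: 13 C, 1 Cl, 2 N, 3 O.
Implicit hydrogens by atom environment:
  5 × C (aromatic): 1 H each → 5
  5 × C (aromatic): no H
  2 × C: 1 H each → 2
  1 × C: no H
  1 × Cl: no H
  1 × N (charge +1): no H
  1 × N: no H
  1 × O (aromatic): no H
  1 × O: no H
  1 × O (charge -1): no H
  Total hydrogens = 7.
Molecular formula: C13H7ClN2O3

C13H7ClN2O3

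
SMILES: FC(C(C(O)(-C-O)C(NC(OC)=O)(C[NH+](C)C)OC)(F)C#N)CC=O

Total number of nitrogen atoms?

3

The symbol for nitrogen appears 3 times in the SMILES.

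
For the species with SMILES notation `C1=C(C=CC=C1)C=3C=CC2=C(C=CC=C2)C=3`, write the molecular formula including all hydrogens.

Heavy atoms from the SMILES: 16 C.
Implicit hydrogens by atom environment:
  12 × C (aromatic): 1 H each → 12
  4 × C (aromatic): no H
  Total hydrogens = 12.
Molecular formula: C16H12

C16H12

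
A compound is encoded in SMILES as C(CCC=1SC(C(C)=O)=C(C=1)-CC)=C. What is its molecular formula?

Heavy atoms from the SMILES: 12 C, 1 O, 1 S.
Implicit hydrogens by atom environment:
  4 × C: 2 H each → 8
  3 × C (aromatic): no H
  2 × C: 3 H each → 6
  1 × C (aromatic): 1 H
  1 × C: 1 H
  1 × C: no H
  1 × O: no H
  1 × S (aromatic): no H
  Total hydrogens = 16.
Molecular formula: C12H16OS

C12H16OS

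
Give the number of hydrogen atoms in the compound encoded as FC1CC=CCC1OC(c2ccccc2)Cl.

14

Hydrogens are implicit in SMILES; fill each atom to its normal valence:
  5 × C: 1 H each → 5
  5 × C (aromatic): 1 H each → 5
  2 × C: 2 H each → 4
  1 × C (aromatic): no H
  1 × Cl: no H
  1 × F: no H
  1 × O: no H
  Total hydrogens = 14.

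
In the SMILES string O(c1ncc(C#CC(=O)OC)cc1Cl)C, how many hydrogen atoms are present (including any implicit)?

Hydrogens are implicit in SMILES; fill each atom to its normal valence:
  3 × C (aromatic): no H
  3 × C: no H
  3 × O: no H
  2 × C: 3 H each → 6
  2 × C (aromatic): 1 H each → 2
  1 × Cl: no H
  1 × N (aromatic): no H
  Total hydrogens = 8.

8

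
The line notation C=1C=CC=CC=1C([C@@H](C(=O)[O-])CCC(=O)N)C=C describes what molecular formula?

C14H16NO3-

Heavy atoms from the SMILES: 14 C, 1 N, 3 O.
Implicit hydrogens by atom environment:
  5 × C (aromatic): 1 H each → 5
  3 × C: 2 H each → 6
  3 × C: 1 H each → 3
  2 × C: no H
  2 × O: no H
  1 × C (aromatic): no H
  1 × N: 2 H
  1 × O (charge -1): no H
  Total hydrogens = 16.
Net charge -1.
Molecular formula: C14H16NO3-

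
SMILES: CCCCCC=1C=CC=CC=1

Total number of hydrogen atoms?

16

Hydrogens are implicit in SMILES; fill each atom to its normal valence:
  5 × C (aromatic): 1 H each → 5
  4 × C: 2 H each → 8
  1 × C: 3 H
  1 × C (aromatic): no H
  Total hydrogens = 16.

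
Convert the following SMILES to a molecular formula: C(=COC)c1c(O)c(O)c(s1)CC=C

Heavy atoms from the SMILES: 10 C, 3 O, 1 S.
Implicit hydrogens by atom environment:
  4 × C (aromatic): no H
  3 × C: 1 H each → 3
  2 × C: 2 H each → 4
  2 × O: 1 H each → 2
  1 × C: 3 H
  1 × O: no H
  1 × S (aromatic): no H
  Total hydrogens = 12.
Molecular formula: C10H12O3S

C10H12O3S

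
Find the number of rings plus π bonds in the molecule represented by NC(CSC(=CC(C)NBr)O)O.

1

Molecular formula from the SMILES: C6H13BrN2O2S.
DoU = (2C + 2 + N − H − X)/2 = (2·6 + 2 + 2 − 13 − 1)/2 = 2/2 = 1.
(Structurally: 0 ring(s) + 1 π bond(s) = 1.)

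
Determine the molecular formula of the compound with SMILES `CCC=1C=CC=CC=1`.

Heavy atoms from the SMILES: 8 C.
Implicit hydrogens by atom environment:
  5 × C (aromatic): 1 H each → 5
  1 × C: 3 H
  1 × C: 2 H
  1 × C (aromatic): no H
  Total hydrogens = 10.
Molecular formula: C8H10

C8H10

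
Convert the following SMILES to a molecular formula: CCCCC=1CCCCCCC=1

Heavy atoms from the SMILES: 12 C.
Implicit hydrogens by atom environment:
  9 × C: 2 H each → 18
  1 × C: 3 H
  1 × C: 1 H
  1 × C: no H
  Total hydrogens = 22.
Molecular formula: C12H22

C12H22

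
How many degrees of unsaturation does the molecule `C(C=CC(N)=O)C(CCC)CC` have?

Molecular formula from the SMILES: C10H19NO.
DoU = (2C + 2 + N − H − X)/2 = (2·10 + 2 + 1 − 19 − 0)/2 = 4/2 = 2.
(Structurally: 0 ring(s) + 2 π bond(s) = 2.)

2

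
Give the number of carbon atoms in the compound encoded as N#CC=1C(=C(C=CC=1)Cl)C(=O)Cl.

8

The symbol for carbon appears 8 times in the SMILES. (Cl is a single chlorine, not C + l.)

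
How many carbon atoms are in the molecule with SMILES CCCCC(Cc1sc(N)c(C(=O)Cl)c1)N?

11

The symbol for carbon appears 11 times in the SMILES. Lowercase c denotes aromatic carbon and counts toward C.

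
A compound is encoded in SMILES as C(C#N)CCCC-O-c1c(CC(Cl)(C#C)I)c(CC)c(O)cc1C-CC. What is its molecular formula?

C21H27ClINO2

Heavy atoms from the SMILES: 21 C, 1 Cl, 1 I, 1 N, 2 O.
Implicit hydrogens by atom environment:
  9 × C: 2 H each → 18
  5 × C (aromatic): no H
  3 × C: no H
  2 × C: 3 H each → 6
  1 × C (aromatic): 1 H
  1 × C: 1 H
  1 × Cl: no H
  1 × I: no H
  1 × N: no H
  1 × O: 1 H
  1 × O: no H
  Total hydrogens = 27.
Molecular formula: C21H27ClINO2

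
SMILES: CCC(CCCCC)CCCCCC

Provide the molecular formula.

C14H30

Heavy atoms from the SMILES: 14 C.
Implicit hydrogens by atom environment:
  10 × C: 2 H each → 20
  3 × C: 3 H each → 9
  1 × C: 1 H
  Total hydrogens = 30.
Molecular formula: C14H30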